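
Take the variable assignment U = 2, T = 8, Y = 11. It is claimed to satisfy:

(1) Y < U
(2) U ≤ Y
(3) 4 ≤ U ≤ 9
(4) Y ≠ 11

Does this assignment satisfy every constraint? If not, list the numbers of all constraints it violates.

Constraints 1, 3, and 4 do not hold.

(1) Y = 11, U = 2; 11 ≥ 2 (want <) — fails.
(2) U = 2, Y = 11; 2 ≤ 11 — holds.
(3) U = 2 is outside [4, 9] — fails.
(4) Y = 11, but 11 is required to differ — fails.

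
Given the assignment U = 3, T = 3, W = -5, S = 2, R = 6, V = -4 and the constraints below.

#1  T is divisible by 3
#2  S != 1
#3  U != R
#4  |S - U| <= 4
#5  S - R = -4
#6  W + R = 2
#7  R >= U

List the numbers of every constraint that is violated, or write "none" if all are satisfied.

Constraint 6 is violated.

#1 3 / 3 = 1, so 3 divides 3  yes
#2 S = 2, and 2 ≠ 1  yes
#3 U = 3, R = 6; distinct  yes
#4 |2 - 3| = 1; 1 ≤ 4  yes
#5 S - R = 2 - 6 = -4  yes
#6 W + R = -5 + 6 = 1, not 2  no
#7 R = 6, U = 3; 6 ≥ 3  yes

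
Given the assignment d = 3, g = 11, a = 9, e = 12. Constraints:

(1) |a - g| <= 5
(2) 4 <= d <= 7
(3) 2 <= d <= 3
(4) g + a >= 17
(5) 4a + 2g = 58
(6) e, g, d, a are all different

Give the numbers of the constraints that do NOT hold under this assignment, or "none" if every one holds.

Violated: 2.

(1) |9 - 11| = 2; 2 ≤ 5  ✓
(2) d = 3 is outside [4, 7]  ✗
(3) d = 3 lies in [2, 3]  ✓
(4) g + a = 11 + 9 = 20; 20 ≥ 17  ✓
(5) 4a + 2g = 4(9) + 2(11) = 58  ✓
(6) values 12, 11, 3, 9 are pairwise distinct  ✓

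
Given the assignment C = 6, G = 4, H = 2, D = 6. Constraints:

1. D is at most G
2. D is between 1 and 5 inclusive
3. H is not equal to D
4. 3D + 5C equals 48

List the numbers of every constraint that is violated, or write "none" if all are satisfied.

Constraints 1, 2 do not hold.

1. D = 6, G = 4; 6 > 4 (want ≤) — violated.
2. D = 6 is outside [1, 5] — violated.
3. H = 2, D = 6; distinct — OK.
4. 3D + 5C = 3(6) + 5(6) = 48 — OK.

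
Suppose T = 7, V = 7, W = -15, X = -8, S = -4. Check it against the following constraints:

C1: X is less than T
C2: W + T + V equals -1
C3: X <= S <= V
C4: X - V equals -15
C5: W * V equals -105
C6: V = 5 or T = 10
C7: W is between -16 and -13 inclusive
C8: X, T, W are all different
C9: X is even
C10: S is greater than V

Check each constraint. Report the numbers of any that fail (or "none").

C1: X = -8, T = 7; -8 < 7 — OK.
C2: W + T + V = -15 + 7 + 7 = -1 — OK.
C3: values -8 <= -4 <= 7 — OK.
C4: X - V = -8 - 7 = -15 — OK.
C5: W * V = -15 * 7 = -105 — OK.
C6: V = 7 ≠ 5 and T = 7 ≠ 10; both disjuncts false — violated.
C7: W = -15 lies in [-16, -13] — OK.
C8: values -8, 7, -15 are pairwise distinct — OK.
C9: X = -8 is even — OK.
C10: S = -4, V = 7; -4 ≤ 7 (want >) — violated.

No — constraints 6 and 10 are not satisfied.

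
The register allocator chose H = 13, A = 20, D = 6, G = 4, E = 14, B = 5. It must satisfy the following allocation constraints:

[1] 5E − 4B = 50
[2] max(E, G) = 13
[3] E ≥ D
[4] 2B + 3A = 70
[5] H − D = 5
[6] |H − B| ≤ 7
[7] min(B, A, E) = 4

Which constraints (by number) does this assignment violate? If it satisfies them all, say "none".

[1] 5E − 4B = 5(14) − 4(5) = 50  ✓
[2] max(14, 4) = 14, not 13  ✗
[3] E = 14, D = 6; 14 ≥ 6  ✓
[4] 2B + 3A = 2(5) + 3(20) = 70  ✓
[5] H − D = 13 − 6 = 7, not 5  ✗
[6] |13 − 5| = 8; 8 > 7, exceeds bound 7  ✗
[7] min(5, 20, 14) = 5, not 4  ✗

Constraints 2, 5, 6, and 7 do not hold.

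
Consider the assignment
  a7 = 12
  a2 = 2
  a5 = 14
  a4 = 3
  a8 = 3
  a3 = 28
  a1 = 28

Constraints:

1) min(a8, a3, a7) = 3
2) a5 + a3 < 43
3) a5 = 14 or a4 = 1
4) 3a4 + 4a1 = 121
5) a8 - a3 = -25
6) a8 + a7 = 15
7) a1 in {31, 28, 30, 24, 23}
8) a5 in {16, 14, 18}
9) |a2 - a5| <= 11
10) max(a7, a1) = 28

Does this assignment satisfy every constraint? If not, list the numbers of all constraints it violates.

The assignment fails constraint 9.

1) min(3, 28, 12) = 3  ✓
2) a5 + a3 = 14 + 28 = 42; 42 < 43  ✓
3) a5 = 14 = 14 (first disjunct)  ✓
4) 3a4 + 4a1 = 3(3) + 4(28) = 121  ✓
5) a8 - a3 = 3 - 28 = -25  ✓
6) a8 + a7 = 3 + 12 = 15  ✓
7) a1 = 28 is in {31, 28, 30, 24, 23}  ✓
8) a5 = 14 is in {16, 14, 18}  ✓
9) |2 - 14| = 12; 12 > 11, exceeds bound 11  ✗
10) max(12, 28) = 28  ✓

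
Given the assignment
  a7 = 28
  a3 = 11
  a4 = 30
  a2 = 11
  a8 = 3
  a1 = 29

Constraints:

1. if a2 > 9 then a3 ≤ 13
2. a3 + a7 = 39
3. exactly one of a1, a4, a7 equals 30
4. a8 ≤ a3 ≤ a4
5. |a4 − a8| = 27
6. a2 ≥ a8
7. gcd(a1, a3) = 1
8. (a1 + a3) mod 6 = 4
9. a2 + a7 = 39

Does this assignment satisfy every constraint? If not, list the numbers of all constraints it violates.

1. a2 = 11 > 9, so we need a3 ≤ 13; a3 = 11 ≤ 13 — OK.
2. a3 + a7 = 11 + 28 = 39 — OK.
3. a1=29, a4=30, a7=28; 1 of them equals 30 — OK.
4. values 3 ≤ 11 ≤ 30 — OK.
5. |30 − 3| = 27 — OK.
6. a2 = 11, a8 = 3; 11 ≥ 3 — OK.
7. gcd(29, 11) = 1 — OK.
8. a1 + a3 = 40; 40 mod 6 = 4 — OK.
9. a2 + a7 = 11 + 28 = 39 — OK.

No violations.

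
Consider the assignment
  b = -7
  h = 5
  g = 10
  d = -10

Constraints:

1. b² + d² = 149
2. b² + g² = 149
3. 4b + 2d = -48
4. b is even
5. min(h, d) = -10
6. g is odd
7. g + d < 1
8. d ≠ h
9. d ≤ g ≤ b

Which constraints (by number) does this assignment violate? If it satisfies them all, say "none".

1. b² + d² = (-7)² + (-10)² = 49 + 100 = 149 — holds.
2. b² + g² = (-7)² + 10² = 49 + 100 = 149 — holds.
3. 4b + 2d = 4(-7) + 2(-10) = -48 — holds.
4. b = -7 is odd — does not hold.
5. min(5, -10) = -10 — holds.
6. g = 10 is even — does not hold.
7. g + d = 10 + (-10) = 0; 0 < 1 — holds.
8. d = -10, h = 5; distinct — holds.
9. values -10, 10, -7; g = 10 is not ≤ b = -7 — does not hold.

Constraints 4, 6, 9 are violated.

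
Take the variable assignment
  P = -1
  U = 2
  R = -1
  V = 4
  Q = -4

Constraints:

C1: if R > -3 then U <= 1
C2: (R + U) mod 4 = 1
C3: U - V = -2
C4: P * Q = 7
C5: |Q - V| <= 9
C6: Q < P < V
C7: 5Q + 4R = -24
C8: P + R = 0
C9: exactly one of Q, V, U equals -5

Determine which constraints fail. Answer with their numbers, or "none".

C1: R = -1 > -3, so we need U ≤ 1; but U = 2 > 1  ✗
C2: R + U = 1; 1 mod 4 = 1  ✓
C3: U - V = 2 - 4 = -2  ✓
C4: P * Q = -1 * (-4) = 4, not 7  ✗
C5: |-4 - 4| = 8; 8 ≤ 9  ✓
C6: values -4 < -1 < 4  ✓
C7: 5Q + 4R = 5(-4) + 4(-1) = -24  ✓
C8: P + R = -1 + (-1) = -2, not 0  ✗
C9: Q=-4, V=4, U=2; 0 of them equal -5, not exactly one  ✗

Violated: 1, 4, 8, 9.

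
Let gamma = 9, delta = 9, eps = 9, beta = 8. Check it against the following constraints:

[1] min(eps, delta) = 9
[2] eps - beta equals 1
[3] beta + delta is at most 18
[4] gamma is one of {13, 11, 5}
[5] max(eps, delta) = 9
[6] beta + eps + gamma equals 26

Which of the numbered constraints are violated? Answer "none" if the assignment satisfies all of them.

The assignment fails constraint 4.

[1] min(9, 9) = 9  ✔
[2] eps - beta = 9 - 8 = 1  ✔
[3] beta + delta = 8 + 9 = 17; 17 ≤ 18  ✔
[4] gamma = 9 is not in {13, 11, 5}  ✘
[5] max(9, 9) = 9  ✔
[6] beta + eps + gamma = 8 + 9 + 9 = 26  ✔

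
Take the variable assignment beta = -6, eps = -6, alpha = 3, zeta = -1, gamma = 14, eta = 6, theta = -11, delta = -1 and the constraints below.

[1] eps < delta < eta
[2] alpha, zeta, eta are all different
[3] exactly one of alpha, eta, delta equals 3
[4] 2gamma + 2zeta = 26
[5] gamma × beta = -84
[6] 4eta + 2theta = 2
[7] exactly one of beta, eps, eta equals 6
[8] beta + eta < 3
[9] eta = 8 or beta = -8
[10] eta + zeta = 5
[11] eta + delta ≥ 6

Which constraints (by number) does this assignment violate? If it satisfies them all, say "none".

[1] values -6 < -1 < 6  holds
[2] values 3, -1, 6 are pairwise distinct  holds
[3] alpha=3, eta=6, delta=-1; 1 of them equals 3  holds
[4] 2gamma + 2zeta = 2(14) + 2(-1) = 26  holds
[5] gamma × beta = 14 × (-6) = -84  holds
[6] 4eta + 2theta = 4(6) + 2(-11) = 2  holds
[7] beta=-6, eps=-6, eta=6; 1 of them equals 6  holds
[8] beta + eta = -6 + 6 = 0; 0 < 3  holds
[9] eta = 6 ≠ 8 and beta = -6 ≠ -8; both disjuncts false  fails
[10] eta + zeta = 6 + (-1) = 5  holds
[11] eta + delta = 6 + (-1) = 5; 5 < 6, bound 6 not met  fails

Constraints 9, 11 are violated.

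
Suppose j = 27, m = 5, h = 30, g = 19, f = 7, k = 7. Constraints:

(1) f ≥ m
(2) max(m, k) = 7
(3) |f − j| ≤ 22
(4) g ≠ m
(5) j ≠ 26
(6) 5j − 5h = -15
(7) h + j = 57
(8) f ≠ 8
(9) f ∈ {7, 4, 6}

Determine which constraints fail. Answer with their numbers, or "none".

Yes — all constraints hold.

(1) f = 7, m = 5; 7 ≥ 5  ✓
(2) max(5, 7) = 7  ✓
(3) |7 − 27| = 20; 20 ≤ 22  ✓
(4) g = 19, m = 5; distinct  ✓
(5) j = 27, and 27 ≠ 26  ✓
(6) 5j − 5h = 5(27) − 5(30) = -15  ✓
(7) h + j = 30 + 27 = 57  ✓
(8) f = 7, and 7 ≠ 8  ✓
(9) f = 7 is in {7, 4, 6}  ✓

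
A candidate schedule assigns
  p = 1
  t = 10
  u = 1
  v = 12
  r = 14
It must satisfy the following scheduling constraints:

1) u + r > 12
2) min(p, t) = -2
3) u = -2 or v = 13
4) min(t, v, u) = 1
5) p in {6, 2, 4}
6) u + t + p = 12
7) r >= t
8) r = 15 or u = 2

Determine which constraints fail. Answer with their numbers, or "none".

Violated: 2, 3, 5, and 8.

1) u + r = 1 + 14 = 15; 15 > 12 — OK.
2) min(1, 10) = 1, not -2 — violated.
3) u = 1 ≠ -2 and v = 12 ≠ 13; both disjuncts false — violated.
4) min(10, 12, 1) = 1 — OK.
5) p = 1 is not in {6, 2, 4} — violated.
6) u + t + p = 1 + 10 + 1 = 12 — OK.
7) r = 14, t = 10; 14 ≥ 10 — OK.
8) r = 14 ≠ 15 and u = 1 ≠ 2; both disjuncts false — violated.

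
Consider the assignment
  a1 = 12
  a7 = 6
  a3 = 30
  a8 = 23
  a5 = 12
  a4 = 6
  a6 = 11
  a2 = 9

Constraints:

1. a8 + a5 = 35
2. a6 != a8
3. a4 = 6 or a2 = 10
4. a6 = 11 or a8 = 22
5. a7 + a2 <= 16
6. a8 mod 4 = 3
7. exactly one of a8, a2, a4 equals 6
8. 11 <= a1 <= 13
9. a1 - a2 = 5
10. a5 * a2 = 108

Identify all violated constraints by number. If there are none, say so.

No — constraint 9 is not satisfied.

1. a8 + a5 = 23 + 12 = 35  true
2. a6 = 11, a8 = 23; distinct  true
3. a4 = 6 = 6 (first disjunct)  true
4. a6 = 11 = 11 (first disjunct)  true
5. a7 + a2 = 6 + 9 = 15; 15 ≤ 16  true
6. 23 mod 4 = 3  true
7. a8=23, a2=9, a4=6; 1 of them equals 6  true
8. a1 = 12 lies in [11, 13]  true
9. a1 - a2 = 12 - 9 = 3, not 5  false
10. a5 * a2 = 12 * 9 = 108  true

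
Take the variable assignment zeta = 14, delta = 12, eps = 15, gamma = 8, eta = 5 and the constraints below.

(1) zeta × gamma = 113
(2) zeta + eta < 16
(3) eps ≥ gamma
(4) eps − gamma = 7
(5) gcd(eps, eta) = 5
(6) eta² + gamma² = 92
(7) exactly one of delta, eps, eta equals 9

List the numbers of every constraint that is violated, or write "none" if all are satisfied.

Constraints 1, 2, 6, and 7 are violated.

(1) zeta × gamma = 14 × 8 = 112, not 113  ✘
(2) zeta + eta = 14 + 5 = 19; 19 ≥ 16, bound 16 not met  ✘
(3) eps = 15, gamma = 8; 15 ≥ 8  ✔
(4) eps − gamma = 15 − 8 = 7  ✔
(5) gcd(15, 5) = 5  ✔
(6) eta² + gamma² = 5² + 8² = 25 + 64 = 89, not 92  ✘
(7) delta=12, eps=15, eta=5; 0 of them equal 9, not exactly one  ✘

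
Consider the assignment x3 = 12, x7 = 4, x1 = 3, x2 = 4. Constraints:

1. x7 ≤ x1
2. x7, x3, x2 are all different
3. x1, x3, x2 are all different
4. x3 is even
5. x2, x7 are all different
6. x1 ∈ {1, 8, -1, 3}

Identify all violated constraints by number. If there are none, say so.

Constraints 1, 2, and 5 are violated.

1. x7 = 4, x1 = 3; 4 > 3 (want ≤)  fails
2. x7 = x2 = 4, not all different  fails
3. values 3, 12, 4 are pairwise distinct  holds
4. x3 = 12 is even  holds
5. x2 = x7 = 4, not all different  fails
6. x1 = 3 is in {1, 8, -1, 3}  holds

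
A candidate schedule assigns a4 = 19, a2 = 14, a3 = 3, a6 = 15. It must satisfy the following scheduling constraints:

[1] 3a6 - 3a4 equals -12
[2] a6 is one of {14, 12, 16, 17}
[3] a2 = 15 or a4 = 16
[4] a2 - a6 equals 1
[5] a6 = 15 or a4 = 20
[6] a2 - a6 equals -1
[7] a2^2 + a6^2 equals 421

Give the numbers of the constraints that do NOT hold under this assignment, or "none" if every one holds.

Constraints 2, 3, and 4 do not hold.

[1] 3a6 - 3a4 = 3(15) - 3(19) = -12  OK
[2] a6 = 15 is not in {14, 12, 16, 17}  FAIL
[3] a2 = 14 ≠ 15 and a4 = 19 ≠ 16; both disjuncts false  FAIL
[4] a2 - a6 = 14 - 15 = -1, not 1  FAIL
[5] a6 = 15 = 15 (first disjunct)  OK
[6] a2 - a6 = 14 - 15 = -1  OK
[7] a2^2 + a6^2 = 14^2 + 15^2 = 196 + 225 = 421  OK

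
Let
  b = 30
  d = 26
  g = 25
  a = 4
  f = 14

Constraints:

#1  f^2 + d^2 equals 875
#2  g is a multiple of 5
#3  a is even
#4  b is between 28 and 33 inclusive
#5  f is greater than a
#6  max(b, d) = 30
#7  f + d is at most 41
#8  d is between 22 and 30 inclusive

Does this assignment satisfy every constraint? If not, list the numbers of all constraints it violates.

The assignment fails constraint 1.

#1 f^2 + d^2 = 14^2 + 26^2 = 196 + 676 = 872, not 875 — fails.
#2 25 / 5 = 5, so 5 divides 25 — holds.
#3 a = 4 is even — holds.
#4 b = 30 lies in [28, 33] — holds.
#5 f = 14, a = 4; 14 > 4 — holds.
#6 max(30, 26) = 30 — holds.
#7 f + d = 14 + 26 = 40; 40 ≤ 41 — holds.
#8 d = 26 lies in [22, 30] — holds.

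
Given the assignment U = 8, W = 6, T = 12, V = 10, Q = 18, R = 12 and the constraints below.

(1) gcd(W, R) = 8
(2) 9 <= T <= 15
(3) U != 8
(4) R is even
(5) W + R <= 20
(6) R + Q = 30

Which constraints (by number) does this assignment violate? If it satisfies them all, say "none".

Constraints 1, 3 are violated.

(1) gcd(6, 12) = 6, not 8  fails
(2) T = 12 lies in [9, 15]  holds
(3) U = 8, but 8 is required to differ  fails
(4) R = 12 is even  holds
(5) W + R = 6 + 12 = 18; 18 ≤ 20  holds
(6) R + Q = 12 + 18 = 30  holds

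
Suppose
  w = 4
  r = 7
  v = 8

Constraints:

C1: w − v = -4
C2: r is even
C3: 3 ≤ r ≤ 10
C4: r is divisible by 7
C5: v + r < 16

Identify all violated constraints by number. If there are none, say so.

C1: w − v = 4 − 8 = -4 — satisfied.
C2: r = 7 is odd — violated.
C3: r = 7 lies in [3, 10] — satisfied.
C4: 7 / 7 = 1, so 7 divides 7 — satisfied.
C5: v + r = 8 + 7 = 15; 15 < 16 — satisfied.

The assignment fails constraint 2.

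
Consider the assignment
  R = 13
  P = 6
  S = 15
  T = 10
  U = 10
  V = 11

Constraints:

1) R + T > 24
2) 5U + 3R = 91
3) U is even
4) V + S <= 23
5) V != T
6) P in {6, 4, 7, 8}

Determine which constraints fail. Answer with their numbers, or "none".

1) R + T = 13 + 10 = 23; 23 ≤ 24, bound 24 not met — violated.
2) 5U + 3R = 5(10) + 3(13) = 89, not 91 — violated.
3) U = 10 is even — satisfied.
4) V + S = 11 + 15 = 26; 26 > 23, bound 23 not met — violated.
5) V = 11, T = 10; distinct — satisfied.
6) P = 6 is in {6, 4, 7, 8} — satisfied.

The assignment fails constraints 1, 2, and 4.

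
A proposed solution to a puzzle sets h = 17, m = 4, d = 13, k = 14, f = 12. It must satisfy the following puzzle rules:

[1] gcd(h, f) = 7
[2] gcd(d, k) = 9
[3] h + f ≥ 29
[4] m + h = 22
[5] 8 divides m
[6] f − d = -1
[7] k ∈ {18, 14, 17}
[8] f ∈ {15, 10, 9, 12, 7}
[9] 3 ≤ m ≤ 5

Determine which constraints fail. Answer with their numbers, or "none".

[1] gcd(17, 12) = 1, not 7  false
[2] gcd(13, 14) = 1, not 9  false
[3] h + f = 17 + 12 = 29; 29 ≥ 29  true
[4] m + h = 4 + 17 = 21, not 22  false
[5] 4 = 8×0 + 4, so 8 does not divide 4  false
[6] f − d = 12 − 13 = -1  true
[7] k = 14 is in {18, 14, 17}  true
[8] f = 12 is in {15, 10, 9, 12, 7}  true
[9] m = 4 lies in [3, 5]  true

Constraints 1, 2, 4, and 5 are violated.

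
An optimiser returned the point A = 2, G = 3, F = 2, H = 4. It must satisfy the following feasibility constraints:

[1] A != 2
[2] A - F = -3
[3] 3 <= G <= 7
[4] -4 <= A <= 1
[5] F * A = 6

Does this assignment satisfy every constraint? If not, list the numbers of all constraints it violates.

[1] A = 2, but 2 is required to differ — does not hold.
[2] A - F = 2 - 2 = 0, not -3 — does not hold.
[3] G = 3 lies in [3, 7] — holds.
[4] A = 2 is outside [-4, 1] — does not hold.
[5] F * A = 2 * 2 = 4, not 6 — does not hold.

Constraints 1, 2, 4, 5 do not hold.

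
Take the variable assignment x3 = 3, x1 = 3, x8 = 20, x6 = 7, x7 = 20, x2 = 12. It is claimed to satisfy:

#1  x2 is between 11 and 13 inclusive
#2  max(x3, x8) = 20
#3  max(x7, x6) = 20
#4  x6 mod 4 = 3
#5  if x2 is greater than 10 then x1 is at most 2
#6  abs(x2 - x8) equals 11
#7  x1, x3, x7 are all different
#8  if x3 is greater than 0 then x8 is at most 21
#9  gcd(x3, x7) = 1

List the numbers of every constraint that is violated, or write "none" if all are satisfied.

Constraints 5, 6, 7 do not hold.

#1 x2 = 12 lies in [11, 13]  holds
#2 max(3, 20) = 20  holds
#3 max(20, 7) = 20  holds
#4 7 mod 4 = 3  holds
#5 x2 = 12 > 10, so we need x1 ≤ 2; but x1 = 3 > 2  fails
#6 abs(12 - 20) = 8, not 11  fails
#7 x1 = x3 = 3, not all different  fails
#8 x3 = 3 > 0, so we need x8 ≤ 21; x8 = 20 ≤ 21  holds
#9 gcd(3, 20) = 1  holds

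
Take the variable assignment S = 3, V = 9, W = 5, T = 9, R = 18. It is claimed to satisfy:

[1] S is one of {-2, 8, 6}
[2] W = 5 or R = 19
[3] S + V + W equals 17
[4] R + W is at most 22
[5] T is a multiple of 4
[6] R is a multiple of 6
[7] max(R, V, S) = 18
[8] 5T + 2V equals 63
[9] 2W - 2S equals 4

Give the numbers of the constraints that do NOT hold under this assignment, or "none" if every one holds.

[1] S = 3 is not in {-2, 8, 6}  ✗
[2] W = 5 = 5 (first disjunct)  ✓
[3] S + V + W = 3 + 9 + 5 = 17  ✓
[4] R + W = 18 + 5 = 23; 23 > 22, bound 22 not met  ✗
[5] 9 = 4*2 + 1, so 4 does not divide 9  ✗
[6] 18 / 6 = 3, so 6 divides 18  ✓
[7] max(18, 9, 3) = 18  ✓
[8] 5T + 2V = 5(9) + 2(9) = 63  ✓
[9] 2W - 2S = 2(5) - 2(3) = 4  ✓

The assignment fails constraints 1, 4, 5.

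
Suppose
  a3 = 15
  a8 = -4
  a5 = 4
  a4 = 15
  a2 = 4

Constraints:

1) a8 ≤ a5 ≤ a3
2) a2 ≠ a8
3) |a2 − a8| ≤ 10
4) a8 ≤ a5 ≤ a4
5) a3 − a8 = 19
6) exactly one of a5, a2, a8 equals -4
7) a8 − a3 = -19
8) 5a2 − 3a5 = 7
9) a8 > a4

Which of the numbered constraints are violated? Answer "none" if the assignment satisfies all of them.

Constraints 8, 9 do not hold.

1) values -4 ≤ 4 ≤ 15 — holds.
2) a2 = 4, a8 = -4; distinct — holds.
3) |4 − (-4)| = 8; 8 ≤ 10 — holds.
4) values -4 ≤ 4 ≤ 15 — holds.
5) a3 − a8 = 15 − (-4) = 19 — holds.
6) a5=4, a2=4, a8=-4; 1 of them equals -4 — holds.
7) a8 − a3 = -4 − 15 = -19 — holds.
8) 5a2 − 3a5 = 5(4) − 3(4) = 8, not 7 — does not hold.
9) a8 = -4, a4 = 15; -4 ≤ 15 (want >) — does not hold.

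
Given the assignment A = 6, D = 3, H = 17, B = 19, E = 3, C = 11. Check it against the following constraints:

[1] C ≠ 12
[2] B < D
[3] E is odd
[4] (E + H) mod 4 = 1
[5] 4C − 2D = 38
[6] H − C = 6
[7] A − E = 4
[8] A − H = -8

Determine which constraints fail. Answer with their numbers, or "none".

Constraints 2, 4, 7, and 8 are violated.

[1] C = 11, and 11 ≠ 12 — holds.
[2] B = 19, D = 3; 19 ≥ 3 (want <) — does not hold.
[3] E = 3 is odd — holds.
[4] E + H = 20; 20 mod 4 = 0, not 1 — does not hold.
[5] 4C − 2D = 4(11) − 2(3) = 38 — holds.
[6] H − C = 17 − 11 = 6 — holds.
[7] A − E = 6 − 3 = 3, not 4 — does not hold.
[8] A − H = 6 − 17 = -11, not -8 — does not hold.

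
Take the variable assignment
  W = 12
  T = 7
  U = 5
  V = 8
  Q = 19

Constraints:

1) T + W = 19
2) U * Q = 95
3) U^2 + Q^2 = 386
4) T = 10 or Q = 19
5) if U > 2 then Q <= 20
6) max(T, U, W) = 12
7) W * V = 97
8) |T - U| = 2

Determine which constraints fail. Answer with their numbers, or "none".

1) T + W = 7 + 12 = 19  yes
2) U * Q = 5 * 19 = 95  yes
3) U^2 + Q^2 = 5^2 + 19^2 = 25 + 361 = 386  yes
4) T = 7 ≠ 10, but Q = 19 = 19 (second disjunct)  yes
5) U = 5 > 2, so we need Q ≤ 20; Q = 19 ≤ 20  yes
6) max(7, 5, 12) = 12  yes
7) W * V = 12 * 8 = 96, not 97  no
8) |7 - 5| = 2  yes

Constraint 7 does not hold.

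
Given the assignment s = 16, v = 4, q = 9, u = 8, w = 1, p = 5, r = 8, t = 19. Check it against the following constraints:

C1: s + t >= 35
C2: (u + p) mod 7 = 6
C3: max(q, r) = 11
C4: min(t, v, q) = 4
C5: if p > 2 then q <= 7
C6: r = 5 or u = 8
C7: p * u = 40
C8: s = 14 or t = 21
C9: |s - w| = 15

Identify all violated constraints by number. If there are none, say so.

Constraints 3, 5, and 8 do not hold.

C1: s + t = 16 + 19 = 35; 35 ≥ 35 — holds.
C2: u + p = 13; 13 mod 7 = 6 — holds.
C3: max(9, 8) = 9, not 11 — fails.
C4: min(19, 4, 9) = 4 — holds.
C5: p = 5 > 2, so we need q ≤ 7; but q = 9 > 7 — fails.
C6: r = 8 ≠ 5, but u = 8 = 8 (second disjunct) — holds.
C7: p * u = 5 * 8 = 40 — holds.
C8: s = 16 ≠ 14 and t = 19 ≠ 21; both disjuncts false — fails.
C9: |16 - 1| = 15 — holds.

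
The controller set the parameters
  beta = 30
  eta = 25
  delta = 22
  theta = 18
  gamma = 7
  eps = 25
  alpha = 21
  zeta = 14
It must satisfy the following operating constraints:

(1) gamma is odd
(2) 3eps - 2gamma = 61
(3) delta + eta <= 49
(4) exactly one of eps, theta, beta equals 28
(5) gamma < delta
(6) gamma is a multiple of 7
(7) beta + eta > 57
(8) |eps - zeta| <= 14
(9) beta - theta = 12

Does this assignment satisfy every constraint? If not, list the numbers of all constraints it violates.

Constraints 4, 7 are violated.

(1) gamma = 7 is odd — holds.
(2) 3eps - 2gamma = 3(25) - 2(7) = 61 — holds.
(3) delta + eta = 22 + 25 = 47; 47 ≤ 49 — holds.
(4) eps=25, theta=18, beta=30; 0 of them equal 28, not exactly one — does not hold.
(5) gamma = 7, delta = 22; 7 < 22 — holds.
(6) 7 / 7 = 1, so 7 divides 7 — holds.
(7) beta + eta = 30 + 25 = 55; 55 ≤ 57, bound 57 not met — does not hold.
(8) |25 - 14| = 11; 11 ≤ 14 — holds.
(9) beta - theta = 30 - 18 = 12 — holds.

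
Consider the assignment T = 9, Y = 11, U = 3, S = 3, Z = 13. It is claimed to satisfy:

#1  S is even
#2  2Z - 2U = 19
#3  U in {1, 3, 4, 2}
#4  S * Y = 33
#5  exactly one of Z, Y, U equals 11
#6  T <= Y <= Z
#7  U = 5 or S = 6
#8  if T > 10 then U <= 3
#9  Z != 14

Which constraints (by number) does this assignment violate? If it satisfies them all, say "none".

#1 S = 3 is odd — violated.
#2 2Z - 2U = 2(13) - 2(3) = 20, not 19 — violated.
#3 U = 3 is in {1, 3, 4, 2} — satisfied.
#4 S * Y = 3 * 11 = 33 — satisfied.
#5 Z=13, Y=11, U=3; 1 of them equals 11 — satisfied.
#6 values 9 <= 11 <= 13 — satisfied.
#7 U = 3 ≠ 5 and S = 3 ≠ 6; both disjuncts false — violated.
#8 T = 9, not > 10; antecedent false, conditional vacuously true — satisfied.
#9 Z = 13, and 13 ≠ 14 — satisfied.

Constraints 1, 2, and 7 are violated.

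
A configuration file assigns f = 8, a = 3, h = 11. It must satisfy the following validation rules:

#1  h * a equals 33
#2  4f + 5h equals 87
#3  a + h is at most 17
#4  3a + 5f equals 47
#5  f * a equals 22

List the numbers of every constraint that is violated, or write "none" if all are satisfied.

No — constraints 4 and 5 are not satisfied.

#1 h * a = 11 * 3 = 33 — OK.
#2 4f + 5h = 4(8) + 5(11) = 87 — OK.
#3 a + h = 3 + 11 = 14; 14 ≤ 17 — OK.
#4 3a + 5f = 3(3) + 5(8) = 49, not 47 — violated.
#5 f * a = 8 * 3 = 24, not 22 — violated.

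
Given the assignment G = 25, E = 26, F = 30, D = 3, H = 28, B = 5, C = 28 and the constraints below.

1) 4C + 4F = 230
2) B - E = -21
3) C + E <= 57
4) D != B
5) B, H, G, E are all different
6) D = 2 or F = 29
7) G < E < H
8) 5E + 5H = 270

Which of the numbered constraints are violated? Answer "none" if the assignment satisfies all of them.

Violated: 1 and 6.

1) 4C + 4F = 4(28) + 4(30) = 232, not 230  ✘
2) B - E = 5 - 26 = -21  ✔
3) C + E = 28 + 26 = 54; 54 ≤ 57  ✔
4) D = 3, B = 5; distinct  ✔
5) values 5, 28, 25, 26 are pairwise distinct  ✔
6) D = 3 ≠ 2 and F = 30 ≠ 29; both disjuncts false  ✘
7) values 25 < 26 < 28  ✔
8) 5E + 5H = 5(26) + 5(28) = 270  ✔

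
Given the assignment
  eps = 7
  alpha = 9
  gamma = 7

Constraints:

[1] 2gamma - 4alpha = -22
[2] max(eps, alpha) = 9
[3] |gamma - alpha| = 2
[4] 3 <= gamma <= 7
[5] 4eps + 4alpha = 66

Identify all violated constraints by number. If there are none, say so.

[1] 2gamma - 4alpha = 2(7) - 4(9) = -22  ✔
[2] max(7, 9) = 9  ✔
[3] |7 - 9| = 2  ✔
[4] gamma = 7 lies in [3, 7]  ✔
[5] 4eps + 4alpha = 4(7) + 4(9) = 64, not 66  ✘

Constraint 5 is violated.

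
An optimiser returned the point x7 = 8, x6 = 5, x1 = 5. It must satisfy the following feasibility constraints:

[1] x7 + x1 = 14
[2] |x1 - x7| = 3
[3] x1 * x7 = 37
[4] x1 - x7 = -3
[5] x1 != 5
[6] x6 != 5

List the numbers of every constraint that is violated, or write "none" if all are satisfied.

[1] x7 + x1 = 8 + 5 = 13, not 14  false
[2] |5 - 8| = 3  true
[3] x1 * x7 = 5 * 8 = 40, not 37  false
[4] x1 - x7 = 5 - 8 = -3  true
[5] x1 = 5, but 5 is required to differ  false
[6] x6 = 5, but 5 is required to differ  false

Violated: 1, 3, 5, 6.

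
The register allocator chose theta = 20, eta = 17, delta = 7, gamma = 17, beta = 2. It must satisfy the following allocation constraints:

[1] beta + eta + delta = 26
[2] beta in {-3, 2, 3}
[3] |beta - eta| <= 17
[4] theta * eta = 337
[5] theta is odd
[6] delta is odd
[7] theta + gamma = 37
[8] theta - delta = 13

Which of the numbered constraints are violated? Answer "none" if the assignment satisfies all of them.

Constraints 4 and 5 do not hold.

[1] beta + eta + delta = 2 + 17 + 7 = 26 — OK.
[2] beta = 2 is in {-3, 2, 3} — OK.
[3] |2 - 17| = 15; 15 ≤ 17 — OK.
[4] theta * eta = 20 * 17 = 340, not 337 — violated.
[5] theta = 20 is even — violated.
[6] delta = 7 is odd — OK.
[7] theta + gamma = 20 + 17 = 37 — OK.
[8] theta - delta = 20 - 7 = 13 — OK.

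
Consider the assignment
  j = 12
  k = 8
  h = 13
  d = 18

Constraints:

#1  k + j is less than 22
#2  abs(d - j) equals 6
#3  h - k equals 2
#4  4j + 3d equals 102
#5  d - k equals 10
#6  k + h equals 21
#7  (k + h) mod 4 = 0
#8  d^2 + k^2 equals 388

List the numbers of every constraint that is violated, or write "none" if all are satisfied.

Constraints 3 and 7 are violated.

#1 k + j = 8 + 12 = 20; 20 < 22 — holds.
#2 abs(18 - 12) = 6 — holds.
#3 h - k = 13 - 8 = 5, not 2 — does not hold.
#4 4j + 3d = 4(12) + 3(18) = 102 — holds.
#5 d - k = 18 - 8 = 10 — holds.
#6 k + h = 8 + 13 = 21 — holds.
#7 k + h = 21; 21 mod 4 = 1, not 0 — does not hold.
#8 d^2 + k^2 = 18^2 + 8^2 = 324 + 64 = 388 — holds.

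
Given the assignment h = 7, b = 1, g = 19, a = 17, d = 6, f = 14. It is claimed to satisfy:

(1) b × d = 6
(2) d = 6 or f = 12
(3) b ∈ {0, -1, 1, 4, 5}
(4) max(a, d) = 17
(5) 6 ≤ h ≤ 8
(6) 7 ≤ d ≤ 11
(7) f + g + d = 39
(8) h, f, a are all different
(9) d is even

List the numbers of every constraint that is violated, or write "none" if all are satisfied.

Constraint 6 is violated.

(1) b × d = 1 × 6 = 6  holds
(2) d = 6 = 6 (first disjunct)  holds
(3) b = 1 is in {0, -1, 1, 4, 5}  holds
(4) max(17, 6) = 17  holds
(5) h = 7 lies in [6, 8]  holds
(6) d = 6 is outside [7, 11]  fails
(7) f + g + d = 14 + 19 + 6 = 39  holds
(8) values 7, 14, 17 are pairwise distinct  holds
(9) d = 6 is even  holds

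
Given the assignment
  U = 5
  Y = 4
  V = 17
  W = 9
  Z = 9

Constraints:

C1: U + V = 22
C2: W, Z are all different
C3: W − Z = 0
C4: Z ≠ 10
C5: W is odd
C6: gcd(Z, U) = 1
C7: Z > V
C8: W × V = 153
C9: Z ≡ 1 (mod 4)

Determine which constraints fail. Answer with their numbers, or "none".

C1: U + V = 5 + 17 = 22  OK
C2: W = Z = 9, not all different  FAIL
C3: W − Z = 9 − 9 = 0  OK
C4: Z = 9, and 9 ≠ 10  OK
C5: W = 9 is odd  OK
C6: gcd(9, 5) = 1  OK
C7: Z = 9, V = 17; 9 ≤ 17 (want >)  FAIL
C8: W × V = 9 × 17 = 153  OK
C9: 9 mod 4 = 1  OK

Constraints 2 and 7 do not hold.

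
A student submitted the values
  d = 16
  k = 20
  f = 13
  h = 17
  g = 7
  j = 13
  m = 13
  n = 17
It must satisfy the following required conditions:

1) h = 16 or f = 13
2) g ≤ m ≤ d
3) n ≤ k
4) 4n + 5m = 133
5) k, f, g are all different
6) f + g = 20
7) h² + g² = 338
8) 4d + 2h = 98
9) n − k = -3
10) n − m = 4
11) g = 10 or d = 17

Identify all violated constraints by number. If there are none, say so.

Violated: 11.

1) h = 17 ≠ 16, but f = 13 = 13 (second disjunct)  OK
2) values 7 ≤ 13 ≤ 16  OK
3) n = 17, k = 20; 17 ≤ 20  OK
4) 4n + 5m = 4(17) + 5(13) = 133  OK
5) values 20, 13, 7 are pairwise distinct  OK
6) f + g = 13 + 7 = 20  OK
7) h² + g² = 17² + 7² = 289 + 49 = 338  OK
8) 4d + 2h = 4(16) + 2(17) = 98  OK
9) n − k = 17 − 20 = -3  OK
10) n − m = 17 − 13 = 4  OK
11) g = 7 ≠ 10 and d = 16 ≠ 17; both disjuncts false  FAIL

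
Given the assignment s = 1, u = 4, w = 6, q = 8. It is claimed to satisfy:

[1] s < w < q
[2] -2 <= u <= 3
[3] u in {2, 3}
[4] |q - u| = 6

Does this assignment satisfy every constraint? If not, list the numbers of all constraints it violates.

Violated: 2, 3, 4.

[1] values 1 < 6 < 8  ✔
[2] u = 4 is outside [-2, 3]  ✘
[3] u = 4 is not in {2, 3}  ✘
[4] |8 - 4| = 4, not 6  ✘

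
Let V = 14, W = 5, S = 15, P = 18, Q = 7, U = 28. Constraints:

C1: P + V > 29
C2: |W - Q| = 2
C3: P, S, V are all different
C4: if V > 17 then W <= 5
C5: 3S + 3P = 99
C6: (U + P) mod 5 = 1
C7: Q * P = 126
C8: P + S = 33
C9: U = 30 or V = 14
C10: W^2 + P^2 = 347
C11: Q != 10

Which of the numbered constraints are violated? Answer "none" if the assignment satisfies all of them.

No — constraint 10 is not satisfied.

C1: P + V = 18 + 14 = 32; 32 > 29  ✓
C2: |5 - 7| = 2  ✓
C3: values 18, 15, 14 are pairwise distinct  ✓
C4: V = 14, not > 17; antecedent false, conditional vacuously true  ✓
C5: 3S + 3P = 3(15) + 3(18) = 99  ✓
C6: U + P = 46; 46 mod 5 = 1  ✓
C7: Q * P = 7 * 18 = 126  ✓
C8: P + S = 18 + 15 = 33  ✓
C9: U = 28 ≠ 30, but V = 14 = 14 (second disjunct)  ✓
C10: W^2 + P^2 = 5^2 + 18^2 = 25 + 324 = 349, not 347  ✗
C11: Q = 7, and 7 ≠ 10  ✓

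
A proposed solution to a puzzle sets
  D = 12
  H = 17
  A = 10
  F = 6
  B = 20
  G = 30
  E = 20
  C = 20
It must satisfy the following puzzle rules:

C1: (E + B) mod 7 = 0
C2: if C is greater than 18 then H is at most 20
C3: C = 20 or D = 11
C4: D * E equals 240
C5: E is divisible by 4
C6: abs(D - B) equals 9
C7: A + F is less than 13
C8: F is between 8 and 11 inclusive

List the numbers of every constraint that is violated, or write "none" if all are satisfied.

No — constraints 1, 6, 7, and 8 are not satisfied.

C1: E + B = 40; 40 mod 7 = 5, not 0 — does not hold.
C2: C = 20 > 18, so we need H ≤ 20; H = 17 ≤ 20 — holds.
C3: C = 20 = 20 (first disjunct) — holds.
C4: D * E = 12 * 20 = 240 — holds.
C5: 20 / 4 = 5, so 4 divides 20 — holds.
C6: abs(12 - 20) = 8, not 9 — does not hold.
C7: A + F = 10 + 6 = 16; 16 ≥ 13, bound 13 not met — does not hold.
C8: F = 6 is outside [8, 11] — does not hold.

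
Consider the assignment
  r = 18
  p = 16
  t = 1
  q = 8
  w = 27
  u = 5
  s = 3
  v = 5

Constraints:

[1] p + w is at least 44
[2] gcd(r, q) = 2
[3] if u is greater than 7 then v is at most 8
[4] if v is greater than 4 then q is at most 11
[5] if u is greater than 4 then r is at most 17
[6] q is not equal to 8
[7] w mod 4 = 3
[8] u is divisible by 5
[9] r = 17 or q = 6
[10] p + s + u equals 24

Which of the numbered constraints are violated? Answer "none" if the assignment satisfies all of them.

[1] p + w = 16 + 27 = 43; 43 < 44, bound 44 not met — violated.
[2] gcd(18, 8) = 2 — OK.
[3] u = 5, not > 7; antecedent false, conditional vacuously true — OK.
[4] v = 5 > 4, so we need q ≤ 11; q = 8 ≤ 11 — OK.
[5] u = 5 > 4, so we need r ≤ 17; but r = 18 > 17 — violated.
[6] q = 8, but 8 is required to differ — violated.
[7] 27 mod 4 = 3 — OK.
[8] 5 / 5 = 1, so 5 divides 5 — OK.
[9] r = 18 ≠ 17 and q = 8 ≠ 6; both disjuncts false — violated.
[10] p + s + u = 16 + 3 + 5 = 24 — OK.

Constraints 1, 5, 6, and 9 are violated.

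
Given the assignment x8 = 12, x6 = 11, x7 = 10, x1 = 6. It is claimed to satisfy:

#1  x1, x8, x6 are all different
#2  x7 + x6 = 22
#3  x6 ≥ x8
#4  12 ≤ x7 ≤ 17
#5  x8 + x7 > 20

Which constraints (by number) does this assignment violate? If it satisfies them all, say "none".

#1 values 6, 12, 11 are pairwise distinct  holds
#2 x7 + x6 = 10 + 11 = 21, not 22  fails
#3 x6 = 11, x8 = 12; 11 < 12 (want ≥)  fails
#4 x7 = 10 is outside [12, 17]  fails
#5 x8 + x7 = 12 + 10 = 22; 22 > 20  holds

Constraints 2, 3, and 4 are violated.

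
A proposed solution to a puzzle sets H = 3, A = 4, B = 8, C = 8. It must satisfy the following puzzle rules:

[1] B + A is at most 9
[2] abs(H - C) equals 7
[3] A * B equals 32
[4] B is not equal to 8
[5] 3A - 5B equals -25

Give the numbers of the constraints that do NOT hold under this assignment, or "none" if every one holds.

The assignment fails constraints 1, 2, 4, and 5.

[1] B + A = 8 + 4 = 12; 12 > 9, bound 9 not met — violated.
[2] abs(3 - 8) = 5, not 7 — violated.
[3] A * B = 4 * 8 = 32 — OK.
[4] B = 8, but 8 is required to differ — violated.
[5] 3A - 5B = 3(4) - 5(8) = -28, not -25 — violated.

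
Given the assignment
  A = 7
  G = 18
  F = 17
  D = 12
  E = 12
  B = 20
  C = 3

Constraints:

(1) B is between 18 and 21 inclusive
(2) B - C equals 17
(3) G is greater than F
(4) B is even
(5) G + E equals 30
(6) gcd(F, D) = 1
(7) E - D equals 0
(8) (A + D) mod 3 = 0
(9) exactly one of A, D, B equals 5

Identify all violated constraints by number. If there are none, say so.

(1) B = 20 lies in [18, 21] — OK.
(2) B - C = 20 - 3 = 17 — OK.
(3) G = 18, F = 17; 18 > 17 — OK.
(4) B = 20 is even — OK.
(5) G + E = 18 + 12 = 30 — OK.
(6) gcd(17, 12) = 1 — OK.
(7) E - D = 12 - 12 = 0 — OK.
(8) A + D = 19; 19 mod 3 = 1, not 0 — violated.
(9) A=7, D=12, B=20; 0 of them equal 5, not exactly one — violated.

Constraints 8 and 9 are violated.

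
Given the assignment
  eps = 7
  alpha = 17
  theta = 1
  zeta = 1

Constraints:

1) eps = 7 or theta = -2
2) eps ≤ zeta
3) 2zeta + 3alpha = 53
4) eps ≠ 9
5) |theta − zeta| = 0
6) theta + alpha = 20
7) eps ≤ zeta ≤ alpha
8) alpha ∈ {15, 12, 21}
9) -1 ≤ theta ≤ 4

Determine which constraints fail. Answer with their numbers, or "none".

No — constraints 2, 6, 7, 8 are not satisfied.

1) eps = 7 = 7 (first disjunct) — holds.
2) eps = 7, zeta = 1; 7 > 1 (want ≤) — fails.
3) 2zeta + 3alpha = 2(1) + 3(17) = 53 — holds.
4) eps = 7, and 7 ≠ 9 — holds.
5) |1 − 1| = 0 — holds.
6) theta + alpha = 1 + 17 = 18, not 20 — fails.
7) values 7, 1, 17; eps = 7 is not ≤ zeta = 1 — fails.
8) alpha = 17 is not in {15, 12, 21} — fails.
9) theta = 1 lies in [-1, 4] — holds.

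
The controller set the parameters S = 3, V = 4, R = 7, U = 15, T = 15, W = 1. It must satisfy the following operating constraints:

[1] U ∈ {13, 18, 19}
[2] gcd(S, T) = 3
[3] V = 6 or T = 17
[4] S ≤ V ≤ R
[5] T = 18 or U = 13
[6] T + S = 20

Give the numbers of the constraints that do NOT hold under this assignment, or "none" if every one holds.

[1] U = 15 is not in {13, 18, 19}  FAIL
[2] gcd(3, 15) = 3  OK
[3] V = 4 ≠ 6 and T = 15 ≠ 17; both disjuncts false  FAIL
[4] values 3 ≤ 4 ≤ 7  OK
[5] T = 15 ≠ 18 and U = 15 ≠ 13; both disjuncts false  FAIL
[6] T + S = 15 + 3 = 18, not 20  FAIL

Violated: 1, 3, 5, and 6.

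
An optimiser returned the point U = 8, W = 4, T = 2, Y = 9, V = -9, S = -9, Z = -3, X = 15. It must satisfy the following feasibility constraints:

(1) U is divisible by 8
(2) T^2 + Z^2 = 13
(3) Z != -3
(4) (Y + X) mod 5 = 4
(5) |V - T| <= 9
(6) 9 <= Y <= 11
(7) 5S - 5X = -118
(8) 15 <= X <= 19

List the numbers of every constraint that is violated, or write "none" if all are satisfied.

Constraints 3, 5, and 7 are violated.

(1) 8 / 8 = 1, so 8 divides 8 — holds.
(2) T^2 + Z^2 = 2^2 + (-3)^2 = 4 + 9 = 13 — holds.
(3) Z = -3, but -3 is required to differ — does not hold.
(4) Y + X = 24; 24 mod 5 = 4 — holds.
(5) |-9 - 2| = 11; 11 > 9, exceeds bound 9 — does not hold.
(6) Y = 9 lies in [9, 11] — holds.
(7) 5S - 5X = 5(-9) - 5(15) = -120, not -118 — does not hold.
(8) X = 15 lies in [15, 19] — holds.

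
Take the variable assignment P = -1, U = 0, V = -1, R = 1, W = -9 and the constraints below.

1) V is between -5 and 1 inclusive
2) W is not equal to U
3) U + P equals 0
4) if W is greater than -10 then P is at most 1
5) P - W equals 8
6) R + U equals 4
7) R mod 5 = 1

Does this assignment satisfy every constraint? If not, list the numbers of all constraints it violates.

1) V = -1 lies in [-5, 1] — holds.
2) W = -9, U = 0; distinct — holds.
3) U + P = 0 + (-1) = -1, not 0 — does not hold.
4) W = -9 > -10, so we need P ≤ 1; P = -1 ≤ 1 — holds.
5) P - W = -1 - (-9) = 8 — holds.
6) R + U = 1 + 0 = 1, not 4 — does not hold.
7) 1 mod 5 = 1 — holds.

Constraints 3, 6 do not hold.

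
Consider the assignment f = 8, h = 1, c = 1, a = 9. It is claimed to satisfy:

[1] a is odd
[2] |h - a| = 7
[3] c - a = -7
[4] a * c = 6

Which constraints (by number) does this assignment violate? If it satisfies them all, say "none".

Constraints 2, 3, 4 are violated.

[1] a = 9 is odd — satisfied.
[2] |1 - 9| = 8, not 7 — violated.
[3] c - a = 1 - 9 = -8, not -7 — violated.
[4] a * c = 9 * 1 = 9, not 6 — violated.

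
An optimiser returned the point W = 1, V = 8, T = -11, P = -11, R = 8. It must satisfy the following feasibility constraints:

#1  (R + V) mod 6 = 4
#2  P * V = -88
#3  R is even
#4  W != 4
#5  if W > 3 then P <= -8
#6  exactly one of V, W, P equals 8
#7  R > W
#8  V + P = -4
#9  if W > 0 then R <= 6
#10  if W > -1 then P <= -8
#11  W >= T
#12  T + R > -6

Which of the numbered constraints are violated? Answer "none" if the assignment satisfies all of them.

Violated: 8, 9.

#1 R + V = 16; 16 mod 6 = 4 — holds.
#2 P * V = -11 * 8 = -88 — holds.
#3 R = 8 is even — holds.
#4 W = 1, and 1 ≠ 4 — holds.
#5 W = 1, not > 3; antecedent false, conditional vacuously true — holds.
#6 V=8, W=1, P=-11; 1 of them equals 8 — holds.
#7 R = 8, W = 1; 8 > 1 — holds.
#8 V + P = 8 + (-11) = -3, not -4 — fails.
#9 W = 1 > 0, so we need R ≤ 6; but R = 8 > 6 — fails.
#10 W = 1 > -1, so we need P ≤ -8; P = -11 ≤ -8 — holds.
#11 W = 1, T = -11; 1 ≥ -11 — holds.
#12 T + R = -11 + 8 = -3; -3 > -6 — holds.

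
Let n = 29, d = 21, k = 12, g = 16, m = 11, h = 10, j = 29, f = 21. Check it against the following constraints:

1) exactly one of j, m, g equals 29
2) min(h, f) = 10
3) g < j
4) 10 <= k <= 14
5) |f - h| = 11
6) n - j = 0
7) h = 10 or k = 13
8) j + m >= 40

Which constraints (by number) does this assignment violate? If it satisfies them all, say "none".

1) j=29, m=11, g=16; 1 of them equals 29  ✓
2) min(10, 21) = 10  ✓
3) g = 16, j = 29; 16 < 29  ✓
4) k = 12 lies in [10, 14]  ✓
5) |21 - 10| = 11  ✓
6) n - j = 29 - 29 = 0  ✓
7) h = 10 = 10 (first disjunct)  ✓
8) j + m = 29 + 11 = 40; 40 ≥ 40  ✓

Yes — all constraints hold.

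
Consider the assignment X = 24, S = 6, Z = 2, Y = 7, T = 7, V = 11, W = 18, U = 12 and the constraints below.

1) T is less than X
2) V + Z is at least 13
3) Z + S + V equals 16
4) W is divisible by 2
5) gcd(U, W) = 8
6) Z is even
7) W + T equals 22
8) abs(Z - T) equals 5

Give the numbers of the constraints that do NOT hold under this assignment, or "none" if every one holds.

1) T = 7, X = 24; 7 < 24 — holds.
2) V + Z = 11 + 2 = 13; 13 ≥ 13 — holds.
3) Z + S + V = 2 + 6 + 11 = 19, not 16 — does not hold.
4) 18 / 2 = 9, so 2 divides 18 — holds.
5) gcd(12, 18) = 6, not 8 — does not hold.
6) Z = 2 is even — holds.
7) W + T = 18 + 7 = 25, not 22 — does not hold.
8) abs(2 - 7) = 5 — holds.

Constraints 3, 5, 7 do not hold.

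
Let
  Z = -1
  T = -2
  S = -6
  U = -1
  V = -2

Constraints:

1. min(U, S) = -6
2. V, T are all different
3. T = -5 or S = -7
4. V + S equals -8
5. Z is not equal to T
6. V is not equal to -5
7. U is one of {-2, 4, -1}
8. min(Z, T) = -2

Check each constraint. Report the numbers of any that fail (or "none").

Constraints 2 and 3 do not hold.

1. min(-1, -6) = -6  OK
2. V = T = -2, not all different  FAIL
3. T = -2 ≠ -5 and S = -6 ≠ -7; both disjuncts false  FAIL
4. V + S = -2 + (-6) = -8  OK
5. Z = -1, T = -2; distinct  OK
6. V = -2, and -2 ≠ -5  OK
7. U = -1 is in {-2, 4, -1}  OK
8. min(-1, -2) = -2  OK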